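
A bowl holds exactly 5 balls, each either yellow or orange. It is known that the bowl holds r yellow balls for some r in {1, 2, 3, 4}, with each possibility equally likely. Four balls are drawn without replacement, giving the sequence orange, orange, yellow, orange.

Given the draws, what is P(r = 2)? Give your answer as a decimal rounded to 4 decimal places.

The likelihood of the observed sequence under each hypothesis: P(data | r = 1) = (4/5)(3/4)(1/3)(2/2) = 1/5; P(data | r = 2) = (3/5)(2/4)(2/3)(1/2) = 1/10; P(data | r = 3) = (2/5)(1/4)(3/3)(0/2) = 0; P(data | r = 4) = (1/5)(0/4) = 0.
Weighting by the prior gives 1/4 · 1/5 = 1/20, 1/4 · 1/10 = 1/40, 1/4 · 0 = 0, 1/4 · 0 = 0; summing to 3/40.
Therefore the posterior P(r = 2 | data) = (1/40) / (3/40) = 1/3.

0.3333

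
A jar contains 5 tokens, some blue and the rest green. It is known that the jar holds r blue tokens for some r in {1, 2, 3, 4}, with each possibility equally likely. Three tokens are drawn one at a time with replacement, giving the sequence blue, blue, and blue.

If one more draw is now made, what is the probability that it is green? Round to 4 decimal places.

0.2920

Compute the likelihood of the observed sequence for each case: P(data | r = 1) = (1/5)(1/5)(1/5) = 1/125; P(data | r = 2) = (2/5)(2/5)(2/5) = 8/125; P(data | r = 3) = (3/5)(3/5)(3/5) = 27/125; P(data | r = 4) = (4/5)(4/5)(4/5) = 64/125.
The prior-weighted likelihoods are 1/4 · 1/125 = 1/500, 1/4 · 8/125 = 2/125, 1/4 · 27/125 = 27/500, 1/4 · 64/125 = 16/125; summing to 1/5.
Normalising, the posterior is P(r = 1 | data) = 1/100, P(r = 2 | data) = 2/25, P(r = 3 | data) = 27/100, P(r = 4 | data) = 16/25.
The predictive probability is P(green next | data) = (4/5)(1/100) + (3/5)(2/25) + (2/5)(27/100) + (1/5)(16/25) = 73/250.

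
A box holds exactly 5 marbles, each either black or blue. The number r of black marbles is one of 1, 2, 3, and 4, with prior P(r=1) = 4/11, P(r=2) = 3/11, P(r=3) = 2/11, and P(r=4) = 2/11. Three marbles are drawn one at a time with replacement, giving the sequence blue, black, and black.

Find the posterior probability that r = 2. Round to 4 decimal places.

0.3000

For each hypothesis, P(data | H) works out to: P(data | r = 1) = (4/5)(1/5)(1/5) = 0.032; P(data | r = 2) = (3/5)(2/5)(2/5) = 0.096; P(data | r = 3) = (2/5)(3/5)(3/5) = 0.144; P(data | r = 4) = (1/5)(4/5)(4/5) = 0.128.
Weighting by the prior gives 4/11 · 0.032 = 0.011636, 3/11 · 0.096 = 0.026182, 2/11 · 0.144 = 0.026182, 2/11 · 0.128 = 0.023273; these sum to 0.087273.
By Bayes' rule, P(r = 2 | data) = (0.026182) / (0.087273) = 0.3.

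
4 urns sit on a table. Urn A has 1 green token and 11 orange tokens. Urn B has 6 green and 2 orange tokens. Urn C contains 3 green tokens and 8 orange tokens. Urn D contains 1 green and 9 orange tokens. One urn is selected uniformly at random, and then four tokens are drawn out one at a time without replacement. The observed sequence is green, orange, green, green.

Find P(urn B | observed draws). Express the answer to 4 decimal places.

Under each hypothesis, the probability of the observed sequence is: P(data | urn A) = (1/12)(11/11)(0/10) = 0; P(data | urn B) = (6/8)(2/7)(5/6)(4/5) = 0.14286; P(data | urn C) = (3/11)(8/10)(2/9)(1/8) = 0.0060606; P(data | urn D) = (1/10)(9/9)(0/8) = 0.
Weighting by the prior gives 1/4 · 0 = 0, 1/4 · 0.14286 = 0.035714, 1/4 · 0.0060606 = 0.0015152, 1/4 · 0 = 0; summing to 0.037229.
Therefore the posterior P(urn B | data) = (0.035714) / (0.037229) = 0.9593.

0.9593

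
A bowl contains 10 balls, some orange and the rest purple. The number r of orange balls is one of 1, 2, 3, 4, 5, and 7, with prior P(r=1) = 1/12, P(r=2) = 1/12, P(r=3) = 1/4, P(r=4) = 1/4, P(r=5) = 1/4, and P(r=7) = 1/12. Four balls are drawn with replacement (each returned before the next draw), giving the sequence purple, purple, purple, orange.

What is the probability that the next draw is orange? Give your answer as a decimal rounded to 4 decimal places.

0.3486

Compute the likelihood of the observed sequence for each case: P(data | r = 1) = (9/10)(9/10)(9/10)(1/10) = 0.0729; P(data | r = 2) = (8/10)(8/10)(8/10)(2/10) = 0.1024; P(data | r = 3) = (7/10)(7/10)(7/10)(3/10) = 0.1029; P(data | r = 4) = (6/10)(6/10)(6/10)(4/10) = 0.0864; P(data | r = 5) = (5/10)(5/10)(5/10)(5/10) = 0.0625; P(data | r = 7) = (3/10)(3/10)(3/10)(7/10) = 0.0189.
Multiplying each by its prior: 1/12 · 0.0729 = 0.006075, 1/12 · 0.1024 = 0.0085333, 1/4 · 0.1029 = 0.025725, 1/4 · 0.0864 = 0.0216, 1/4 · 0.0625 = 0.015625, 1/12 · 0.0189 = 0.001575; with total 0.079133.
The posterior is then P(r = 1 | data) = 0.076769, P(r = 2 | data) = 0.10783, P(r = 3 | data) = 0.32508, P(r = 4 | data) = 0.27296, P(r = 5 | data) = 0.19745, P(r = 7 | data) = 0.019903.
The predictive probability is P(orange next | data) = (1/10)(0.076769) + (1/5)(0.10783) + (3/10)(0.32508) + (2/5)(0.27296) + (1/2)(0.19745) + (7/10)(0.019903) = 0.34861.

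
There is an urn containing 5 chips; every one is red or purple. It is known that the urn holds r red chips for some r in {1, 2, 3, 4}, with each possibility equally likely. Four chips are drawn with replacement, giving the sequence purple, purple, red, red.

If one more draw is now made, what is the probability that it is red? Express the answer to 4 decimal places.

Compute the likelihood of the observed sequence for each case: P(data | r = 1) = (4/5)(4/5)(1/5)(1/5) = 16/625; P(data | r = 2) = (3/5)(3/5)(2/5)(2/5) = 36/625; P(data | r = 3) = (2/5)(2/5)(3/5)(3/5) = 36/625; P(data | r = 4) = (1/5)(1/5)(4/5)(4/5) = 16/625.
Weighting by the prior gives 1/4 · 16/625 = 4/625, 1/4 · 36/625 = 9/625, 1/4 · 36/625 = 9/625, 1/4 · 16/625 = 4/625; these sum to 26/625.
Dividing through by the total gives posterior P(r = 1 | data) = 2/13, P(r = 2 | data) = 9/26, P(r = 3 | data) = 9/26, P(r = 4 | data) = 2/13.
The predictive probability is P(red next | data) = (1/5)(2/13) + (2/5)(9/26) + (3/5)(9/26) + (4/5)(2/13) = 1/2.

0.5000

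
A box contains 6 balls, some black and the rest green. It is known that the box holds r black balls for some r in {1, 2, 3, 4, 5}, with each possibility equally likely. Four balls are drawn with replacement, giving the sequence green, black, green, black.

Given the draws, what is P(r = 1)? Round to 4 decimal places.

For each hypothesis, P(data | H) works out to: P(data | r = 1) = (5/6)(1/6)(5/6)(1/6) = 0.01929; P(data | r = 2) = (4/6)(2/6)(4/6)(2/6) = 0.049383; P(data | r = 3) = (3/6)(3/6)(3/6)(3/6) = 0.0625; P(data | r = 4) = (2/6)(4/6)(2/6)(4/6) = 0.049383; P(data | r = 5) = (1/6)(5/6)(1/6)(5/6) = 0.01929.
Multiplying each by its prior: 1/5 · 0.01929 = 0.003858, 1/5 · 0.049383 = 0.0098765, 1/5 · 0.0625 = 0.0125, 1/5 · 0.049383 = 0.0098765, 1/5 · 0.01929 = 0.003858; these sum to 0.039969.
So P(r = 1 | data) = (0.003858) / (0.039969) = 0.096525.

0.0965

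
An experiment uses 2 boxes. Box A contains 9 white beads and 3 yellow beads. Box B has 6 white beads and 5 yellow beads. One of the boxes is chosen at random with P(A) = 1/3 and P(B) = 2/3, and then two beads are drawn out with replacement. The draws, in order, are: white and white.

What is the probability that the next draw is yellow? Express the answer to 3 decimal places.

Compute the likelihood of the observed sequence for each case: P(data | box A) = (9/12)(9/12) = 0.5625; P(data | box B) = (6/11)(6/11) = 0.29752.
The prior-weighted likelihoods are 1/3 · 0.5625 = 0.1875, 2/3 · 0.29752 = 0.19835; with total 0.38585.
Dividing through by the total gives posterior P(box A | data) = 0.48594, P(box B | data) = 0.51406.
The predictive probability is P(yellow next | data) = (1/4)(0.48594) + (5/11)(0.51406) = 0.35515.

0.355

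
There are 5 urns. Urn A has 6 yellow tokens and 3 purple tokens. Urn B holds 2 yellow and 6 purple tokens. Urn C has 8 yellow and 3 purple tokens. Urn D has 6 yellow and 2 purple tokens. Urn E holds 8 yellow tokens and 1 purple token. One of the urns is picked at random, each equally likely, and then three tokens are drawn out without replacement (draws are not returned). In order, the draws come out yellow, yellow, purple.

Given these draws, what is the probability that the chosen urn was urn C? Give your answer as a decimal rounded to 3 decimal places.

The likelihood of the observed sequence under each hypothesis: P(data | urn A) = (6/9)(5/8)(3/7) = 0.17857; P(data | urn B) = (2/8)(1/7)(6/6) = 0.035714; P(data | urn C) = (8/11)(7/10)(3/9) = 0.1697; P(data | urn D) = (6/8)(5/7)(2/6) = 0.17857; P(data | urn E) = (8/9)(7/8)(1/7) = 0.11111.
Multiplying each by its prior: 1/5 · 0.17857 = 0.035714, 1/5 · 0.035714 = 0.0071429, 1/5 · 0.1697 = 0.033939, 1/5 · 0.17857 = 0.035714, 1/5 · 0.11111 = 0.022222; summing to 0.13473.
Hence P(urn C | data) = (0.033939) / (0.13473) = 0.2519.

0.252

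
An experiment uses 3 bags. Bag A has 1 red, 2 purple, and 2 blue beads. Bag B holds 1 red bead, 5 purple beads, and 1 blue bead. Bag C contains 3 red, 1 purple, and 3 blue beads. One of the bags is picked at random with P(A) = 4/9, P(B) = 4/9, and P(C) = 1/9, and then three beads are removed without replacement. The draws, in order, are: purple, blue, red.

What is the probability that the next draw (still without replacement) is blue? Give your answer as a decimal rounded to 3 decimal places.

For each hypothesis, P(data | H) works out to: P(data | bag A) = (2/5)(2/4)(1/3) = 1/15; P(data | bag B) = (5/7)(1/6)(1/5) = 1/42; P(data | bag C) = (1/7)(3/6)(3/5) = 3/70.
Weighting by the prior gives 4/9 · 1/15 = 4/135, 4/9 · 1/42 = 2/189, 1/9 · 3/70 = 1/210; these sum to 17/378.
The posterior is then P(bag A | data) = 56/85, P(bag B | data) = 4/17, P(bag C | data) = 9/85.
Averaging over the posterior, P(blue next | data) = (1/2)(56/85) + (0)(4/17) + (1/2)(9/85) = 13/34.

0.382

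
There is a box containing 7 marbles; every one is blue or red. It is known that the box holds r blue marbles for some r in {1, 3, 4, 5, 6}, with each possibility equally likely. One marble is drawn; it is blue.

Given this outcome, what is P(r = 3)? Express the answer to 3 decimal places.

0.158

Compute the likelihood of this draw for each case: P(data | r = 1) = (1/7) = 1/7; P(data | r = 3) = (3/7) = 3/7; P(data | r = 4) = (4/7) = 4/7; P(data | r = 5) = (5/7) = 5/7; P(data | r = 6) = (6/7) = 6/7.
The prior-weighted likelihoods are 1/5 · 1/7 = 1/35, 1/5 · 3/7 = 3/35, 1/5 · 4/7 = 4/35, 1/5 · 5/7 = 1/7, 1/5 · 6/7 = 6/35; summing to 19/35.
So P(r = 3 | data) = (3/35) / (19/35) = 3/19.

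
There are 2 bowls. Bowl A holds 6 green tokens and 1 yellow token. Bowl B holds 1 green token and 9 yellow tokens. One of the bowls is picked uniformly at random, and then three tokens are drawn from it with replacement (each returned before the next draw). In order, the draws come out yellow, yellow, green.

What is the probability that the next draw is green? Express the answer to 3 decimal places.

0.234

The likelihood of the observed sequence under each hypothesis: P(data | bowl A) = (1/7)(1/7)(6/7) = 0.017493; P(data | bowl B) = (9/10)(9/10)(1/10) = 0.081.
Weighting by the prior gives 1/2 · 0.017493 = 0.0087464, 1/2 · 0.081 = 0.0405; with total 0.049246.
Normalising, the posterior is P(bowl A | data) = 0.1776, P(bowl B | data) = 0.8224.
The predictive probability is P(green next | data) = (6/7)(0.1776) + (1/10)(0.8224) = 0.23447.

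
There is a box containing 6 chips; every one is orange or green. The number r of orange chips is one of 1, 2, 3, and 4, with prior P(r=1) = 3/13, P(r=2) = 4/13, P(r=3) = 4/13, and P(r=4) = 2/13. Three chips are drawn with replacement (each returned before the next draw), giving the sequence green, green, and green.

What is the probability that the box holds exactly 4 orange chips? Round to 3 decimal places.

Under each hypothesis, the probability of the observed sequence is: P(data | r = 1) = (5/6)(5/6)(5/6) = 0.5787; P(data | r = 2) = (4/6)(4/6)(4/6) = 0.2963; P(data | r = 3) = (3/6)(3/6)(3/6) = 0.125; P(data | r = 4) = (2/6)(2/6)(2/6) = 0.037037.
Multiplying each by its prior: 3/13 · 0.5787 = 0.13355, 4/13 · 0.2963 = 0.091168, 4/13 · 0.125 = 0.038462, 2/13 · 0.037037 = 0.005698; with total 0.26887.
By Bayes' rule, P(r = 4 | data) = (0.005698) / (0.26887) = 0.021192.

0.021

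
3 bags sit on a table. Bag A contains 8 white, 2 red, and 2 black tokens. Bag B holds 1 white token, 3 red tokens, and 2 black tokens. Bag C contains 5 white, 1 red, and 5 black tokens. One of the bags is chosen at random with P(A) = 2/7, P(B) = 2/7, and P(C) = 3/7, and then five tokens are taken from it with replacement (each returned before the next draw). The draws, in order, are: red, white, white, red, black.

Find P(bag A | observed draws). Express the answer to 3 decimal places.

The likelihood of the observed sequence under each hypothesis: P(data | bag A) = (2/12)(8/12)(8/12)(2/12)(2/12) = 0.0020576; P(data | bag B) = (3/6)(1/6)(1/6)(3/6)(2/6) = 0.0023148; P(data | bag C) = (1/11)(5/11)(5/11)(1/11)(5/11) = 0.00077615.
The prior-weighted likelihoods are 2/7 · 0.0020576 = 0.00058789, 2/7 · 0.0023148 = 0.00066138, 3/7 · 0.00077615 = 0.00033264; with total 0.0015819.
So P(bag A | data) = (0.00058789) / (0.0015819) = 0.37163.

0.372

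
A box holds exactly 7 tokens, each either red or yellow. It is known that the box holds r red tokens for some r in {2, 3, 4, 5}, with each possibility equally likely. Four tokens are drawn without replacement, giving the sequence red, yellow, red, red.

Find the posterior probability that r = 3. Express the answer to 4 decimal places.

0.1111

Compute the likelihood of the observed sequence for each case: P(data | r = 2) = (2/7)(5/6)(1/5)(0/4) = 0; P(data | r = 3) = (3/7)(4/6)(2/5)(1/4) = 1/35; P(data | r = 4) = (4/7)(3/6)(3/5)(2/4) = 3/35; P(data | r = 5) = (5/7)(2/6)(4/5)(3/4) = 1/7.
The prior-weighted likelihoods are 1/4 · 0 = 0, 1/4 · 1/35 = 1/140, 1/4 · 3/35 = 3/140, 1/4 · 1/7 = 1/28; these sum to 9/140.
So P(r = 3 | data) = (1/140) / (9/140) = 1/9.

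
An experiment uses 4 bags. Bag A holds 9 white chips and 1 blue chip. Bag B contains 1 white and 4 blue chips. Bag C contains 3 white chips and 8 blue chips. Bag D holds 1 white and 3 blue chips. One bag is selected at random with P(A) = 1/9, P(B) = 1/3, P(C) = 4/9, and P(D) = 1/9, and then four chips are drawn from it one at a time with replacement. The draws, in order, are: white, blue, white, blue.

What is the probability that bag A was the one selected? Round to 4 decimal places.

Compute the likelihood of the observed sequence for each case: P(data | bag A) = (9/10)(1/10)(9/10)(1/10) = 0.0081; P(data | bag B) = (1/5)(4/5)(1/5)(4/5) = 0.0256; P(data | bag C) = (3/11)(8/11)(3/11)(8/11) = 0.039342; P(data | bag D) = (1/4)(3/4)(1/4)(3/4) = 0.035156.
Multiplying each by its prior: 1/9 · 0.0081 = 0.0009, 1/3 · 0.0256 = 0.0085333, 4/9 · 0.039342 = 0.017485, 1/9 · 0.035156 = 0.0039062; with total 0.030825.
By Bayes' rule, P(bag A | data) = (0.0009) / (0.030825) = 0.029197.

0.0292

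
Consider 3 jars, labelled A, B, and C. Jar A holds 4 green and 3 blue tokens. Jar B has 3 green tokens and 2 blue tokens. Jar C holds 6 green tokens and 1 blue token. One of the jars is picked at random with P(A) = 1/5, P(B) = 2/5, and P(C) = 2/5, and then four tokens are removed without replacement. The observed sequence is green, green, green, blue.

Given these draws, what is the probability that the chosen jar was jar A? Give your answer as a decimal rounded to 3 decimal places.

Under each hypothesis, the probability of the observed sequence is: P(data | jar A) = (4/7)(3/6)(2/5)(3/4) = 3/35; P(data | jar B) = (3/5)(2/4)(1/3)(2/2) = 1/10; P(data | jar C) = (6/7)(5/6)(4/5)(1/4) = 1/7.
The prior-weighted likelihoods are 1/5 · 3/35 = 3/175, 2/5 · 1/10 = 1/25, 2/5 · 1/7 = 2/35; summing to 4/35.
Therefore the posterior P(jar A | data) = (3/175) / (4/35) = 3/20.

0.150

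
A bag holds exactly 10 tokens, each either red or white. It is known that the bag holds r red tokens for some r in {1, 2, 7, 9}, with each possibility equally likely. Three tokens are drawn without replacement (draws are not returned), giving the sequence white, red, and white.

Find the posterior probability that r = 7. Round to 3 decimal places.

0.186

Compute the likelihood of the observed sequence for each case: P(data | r = 1) = (9/10)(1/9)(8/8) = 0.1; P(data | r = 2) = (8/10)(2/9)(7/8) = 0.15556; P(data | r = 7) = (3/10)(7/9)(2/8) = 0.058333; P(data | r = 9) = (1/10)(9/9)(0/8) = 0.
Multiplying each by its prior: 1/4 · 0.1 = 0.025, 1/4 · 0.15556 = 0.038889, 1/4 · 0.058333 = 0.014583, 1/4 · 0 = 0; with total 0.078472.
Hence P(r = 7 | data) = (0.014583) / (0.078472) = 0.18584.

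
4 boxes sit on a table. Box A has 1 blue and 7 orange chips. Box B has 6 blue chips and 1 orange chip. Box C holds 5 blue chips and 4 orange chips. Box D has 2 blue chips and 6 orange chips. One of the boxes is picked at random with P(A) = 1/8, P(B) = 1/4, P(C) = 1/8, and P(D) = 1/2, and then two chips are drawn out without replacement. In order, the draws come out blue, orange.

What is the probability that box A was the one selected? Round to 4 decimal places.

0.0809

For each hypothesis, P(data | H) works out to: P(data | box A) = (1/8)(7/7) = 0.125; P(data | box B) = (6/7)(1/6) = 0.14286; P(data | box C) = (5/9)(4/8) = 0.27778; P(data | box D) = (2/8)(6/7) = 0.21429.
The prior-weighted likelihoods are 1/8 · 0.125 = 0.015625, 1/4 · 0.14286 = 0.035714, 1/8 · 0.27778 = 0.034722, 1/2 · 0.21429 = 0.10714; summing to 0.1932.
Therefore the posterior P(box A | data) = (0.015625) / (0.1932) = 0.080873.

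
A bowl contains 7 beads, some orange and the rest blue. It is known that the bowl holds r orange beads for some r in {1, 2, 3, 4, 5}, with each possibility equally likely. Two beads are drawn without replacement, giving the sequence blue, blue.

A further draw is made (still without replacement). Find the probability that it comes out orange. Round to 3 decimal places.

0.400

Compute the likelihood of the observed sequence for each case: P(data | r = 1) = (6/7)(5/6) = 5/7; P(data | r = 2) = (5/7)(4/6) = 10/21; P(data | r = 3) = (4/7)(3/6) = 2/7; P(data | r = 4) = (3/7)(2/6) = 1/7; P(data | r = 5) = (2/7)(1/6) = 1/21.
The prior-weighted likelihoods are 1/5 · 5/7 = 1/7, 1/5 · 10/21 = 2/21, 1/5 · 2/7 = 2/35, 1/5 · 1/7 = 1/35, 1/5 · 1/21 = 1/105; these sum to 1/3.
Dividing through by the total gives posterior P(r = 1 | data) = 3/7, P(r = 2 | data) = 2/7, P(r = 3 | data) = 6/35, P(r = 4 | data) = 3/35, P(r = 5 | data) = 1/35.
The predictive probability is P(orange next | data) = (1/5)(3/7) + (2/5)(2/7) + (3/5)(6/35) + (4/5)(3/35) + (1)(1/35) = 2/5.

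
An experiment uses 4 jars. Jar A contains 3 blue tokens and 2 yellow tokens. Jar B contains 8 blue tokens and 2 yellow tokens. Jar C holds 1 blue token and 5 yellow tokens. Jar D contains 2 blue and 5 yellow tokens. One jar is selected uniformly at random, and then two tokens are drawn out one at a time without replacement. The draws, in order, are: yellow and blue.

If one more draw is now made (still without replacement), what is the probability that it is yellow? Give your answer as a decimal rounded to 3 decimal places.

0.543

Compute the likelihood of the observed sequence for each case: P(data | jar A) = (2/5)(3/4) = 3/10; P(data | jar B) = (2/10)(8/9) = 8/45; P(data | jar C) = (5/6)(1/5) = 1/6; P(data | jar D) = (5/7)(2/6) = 5/21.
Multiplying each by its prior: 1/4 · 3/10 = 3/40, 1/4 · 8/45 = 2/45, 1/4 · 1/6 = 1/24, 1/4 · 5/21 = 5/84; summing to 139/630.
Dividing through by the total gives posterior P(jar A | data) = 189/556, P(jar B | data) = 28/139, P(jar C | data) = 105/556, P(jar D | data) = 75/278.
So P(yellow next | data) = Σ P(yellow next | H) P(H | data) = (1/3)(189/556) + (1/8)(28/139) + (1)(105/556) + (4/5)(75/278) = 151/278.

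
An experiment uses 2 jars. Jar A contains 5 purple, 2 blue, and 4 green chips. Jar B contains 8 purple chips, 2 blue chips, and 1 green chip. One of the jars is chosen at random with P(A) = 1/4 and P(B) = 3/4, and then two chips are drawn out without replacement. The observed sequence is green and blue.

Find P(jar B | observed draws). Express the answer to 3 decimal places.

Compute the likelihood of the observed sequence for each case: P(data | jar A) = (4/11)(2/10) = 4/55; P(data | jar B) = (1/11)(2/10) = 1/55.
Multiplying each by its prior: 1/4 · 4/55 = 1/55, 3/4 · 1/55 = 3/220; with total 7/220.
Hence P(jar B | data) = (3/220) / (7/220) = 3/7.

0.429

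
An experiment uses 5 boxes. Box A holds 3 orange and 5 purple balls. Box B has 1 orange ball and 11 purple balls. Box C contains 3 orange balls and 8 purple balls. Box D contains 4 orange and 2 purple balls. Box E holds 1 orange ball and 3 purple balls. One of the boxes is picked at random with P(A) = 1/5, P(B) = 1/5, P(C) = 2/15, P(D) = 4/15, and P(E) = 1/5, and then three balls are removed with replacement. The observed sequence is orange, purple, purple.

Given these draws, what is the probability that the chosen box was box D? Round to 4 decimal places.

0.1789

For each hypothesis, P(data | H) works out to: P(data | box A) = (3/8)(5/8)(5/8) = 0.14648; P(data | box B) = (1/12)(11/12)(11/12) = 0.070023; P(data | box C) = (3/11)(8/11)(8/11) = 0.14425; P(data | box D) = (4/6)(2/6)(2/6) = 0.074074; P(data | box E) = (1/4)(3/4)(3/4) = 0.14062.
Weighting by the prior gives 1/5 · 0.14648 = 0.029297, 1/5 · 0.070023 = 0.014005, 2/15 · 0.14425 = 0.019234, 4/15 · 0.074074 = 0.019753, 1/5 · 0.14062 = 0.028125; with total 0.11041.
Therefore the posterior P(box D | data) = (0.019753) / (0.11041) = 0.1789.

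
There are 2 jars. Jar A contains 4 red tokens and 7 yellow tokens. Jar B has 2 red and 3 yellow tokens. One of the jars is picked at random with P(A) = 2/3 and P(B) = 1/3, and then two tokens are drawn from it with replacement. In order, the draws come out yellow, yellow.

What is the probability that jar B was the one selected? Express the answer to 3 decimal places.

0.308

Under each hypothesis, the probability of the observed sequence is: P(data | jar A) = (7/11)(7/11) = 0.40496; P(data | jar B) = (3/5)(3/5) = 0.36.
Multiplying each by its prior: 2/3 · 0.40496 = 0.26997, 1/3 · 0.36 = 0.12; summing to 0.38997.
By Bayes' rule, P(jar B | data) = (0.12) / (0.38997) = 0.30771.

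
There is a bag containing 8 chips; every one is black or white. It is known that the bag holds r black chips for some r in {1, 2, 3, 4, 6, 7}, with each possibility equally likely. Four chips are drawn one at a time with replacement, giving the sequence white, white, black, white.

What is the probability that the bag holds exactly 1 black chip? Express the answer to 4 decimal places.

For each hypothesis, P(data | H) works out to: P(data | r = 1) = (7/8)(7/8)(1/8)(7/8) = 0.08374; P(data | r = 2) = (6/8)(6/8)(2/8)(6/8) = 0.10547; P(data | r = 3) = (5/8)(5/8)(3/8)(5/8) = 0.091553; P(data | r = 4) = (4/8)(4/8)(4/8)(4/8) = 0.0625; P(data | r = 6) = (2/8)(2/8)(6/8)(2/8) = 0.011719; P(data | r = 7) = (1/8)(1/8)(7/8)(1/8) = 0.001709.
Multiplying each by its prior: 1/6 · 0.08374 = 0.013957, 1/6 · 0.10547 = 0.017578, 1/6 · 0.091553 = 0.015259, 1/6 · 0.0625 = 0.010417, 1/6 · 0.011719 = 0.0019531, 1/6 · 0.001709 = 0.00028483; summing to 0.059448.
Hence P(r = 1 | data) = (0.013957) / (0.059448) = 0.23477.

0.2348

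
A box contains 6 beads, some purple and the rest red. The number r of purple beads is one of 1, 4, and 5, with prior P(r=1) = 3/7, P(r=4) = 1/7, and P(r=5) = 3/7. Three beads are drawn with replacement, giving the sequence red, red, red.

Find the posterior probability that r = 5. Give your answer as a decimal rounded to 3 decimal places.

Compute the likelihood of the observed sequence for each case: P(data | r = 1) = (5/6)(5/6)(5/6) = 125/216; P(data | r = 4) = (2/6)(2/6)(2/6) = 1/27; P(data | r = 5) = (1/6)(1/6)(1/6) = 1/216.
Multiplying each by its prior: 3/7 · 125/216 = 125/504, 1/7 · 1/27 = 1/189, 3/7 · 1/216 = 1/504; summing to 193/756.
So P(r = 5 | data) = (1/504) / (193/756) = 3/386.

0.008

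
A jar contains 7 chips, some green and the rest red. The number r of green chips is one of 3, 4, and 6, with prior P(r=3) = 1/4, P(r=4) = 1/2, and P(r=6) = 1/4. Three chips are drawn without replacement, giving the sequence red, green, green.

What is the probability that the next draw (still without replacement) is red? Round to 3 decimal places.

0.429

Under each hypothesis, the probability of the observed sequence is: P(data | r = 3) = (4/7)(3/6)(2/5) = 4/35; P(data | r = 4) = (3/7)(4/6)(3/5) = 6/35; P(data | r = 6) = (1/7)(6/6)(5/5) = 1/7.
Multiplying each by its prior: 1/4 · 4/35 = 1/35, 1/2 · 6/35 = 3/35, 1/4 · 1/7 = 1/28; these sum to 3/20.
The posterior is then P(r = 3 | data) = 4/21, P(r = 4 | data) = 4/7, P(r = 6 | data) = 5/21.
So P(red next | data) = Σ P(red next | H) P(H | data) = (3/4)(4/21) + (1/2)(4/7) + (0)(5/21) = 3/7.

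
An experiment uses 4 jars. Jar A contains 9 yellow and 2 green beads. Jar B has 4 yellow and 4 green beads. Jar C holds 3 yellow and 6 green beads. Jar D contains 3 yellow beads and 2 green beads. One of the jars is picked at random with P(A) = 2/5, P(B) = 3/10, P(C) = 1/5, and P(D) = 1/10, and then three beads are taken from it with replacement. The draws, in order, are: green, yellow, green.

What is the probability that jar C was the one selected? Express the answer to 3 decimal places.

0.338

For each hypothesis, P(data | H) works out to: P(data | jar A) = (2/11)(9/11)(2/11) = 0.027047; P(data | jar B) = (4/8)(4/8)(4/8) = 0.125; P(data | jar C) = (6/9)(3/9)(6/9) = 0.14815; P(data | jar D) = (2/5)(3/5)(2/5) = 0.096.
The prior-weighted likelihoods are 2/5 · 0.027047 = 0.010819, 3/10 · 0.125 = 0.0375, 1/5 · 0.14815 = 0.02963, 1/10 · 0.096 = 0.0096; these sum to 0.087549.
Hence P(jar C | data) = (0.02963) / (0.087549) = 0.33844.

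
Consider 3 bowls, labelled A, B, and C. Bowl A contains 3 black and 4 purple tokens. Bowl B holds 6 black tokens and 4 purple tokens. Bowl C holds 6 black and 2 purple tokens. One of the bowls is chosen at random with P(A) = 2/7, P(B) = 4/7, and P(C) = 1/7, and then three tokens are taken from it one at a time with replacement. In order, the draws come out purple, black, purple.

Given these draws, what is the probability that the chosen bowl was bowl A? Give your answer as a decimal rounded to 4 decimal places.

0.3938

Under each hypothesis, the probability of the observed sequence is: P(data | bowl A) = (4/7)(3/7)(4/7) = 0.13994; P(data | bowl B) = (4/10)(6/10)(4/10) = 0.096; P(data | bowl C) = (2/8)(6/8)(2/8) = 0.046875.
Weighting by the prior gives 2/7 · 0.13994 = 0.039983, 4/7 · 0.096 = 0.054857, 1/7 · 0.046875 = 0.0066964; summing to 0.10154.
So P(bowl A | data) = (0.039983) / (0.10154) = 0.39378.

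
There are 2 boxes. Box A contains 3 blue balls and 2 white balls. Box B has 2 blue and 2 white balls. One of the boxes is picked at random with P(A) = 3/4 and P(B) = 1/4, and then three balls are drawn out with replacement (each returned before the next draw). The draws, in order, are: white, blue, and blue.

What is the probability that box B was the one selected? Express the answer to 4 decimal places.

Under each hypothesis, the probability of the observed sequence is: P(data | box A) = (2/5)(3/5)(3/5) = 0.144; P(data | box B) = (2/4)(2/4)(2/4) = 0.125.
Multiplying each by its prior: 3/4 · 0.144 = 0.108, 1/4 · 0.125 = 0.03125; summing to 0.13925.
So P(box B | data) = (0.03125) / (0.13925) = 0.22442.

0.2244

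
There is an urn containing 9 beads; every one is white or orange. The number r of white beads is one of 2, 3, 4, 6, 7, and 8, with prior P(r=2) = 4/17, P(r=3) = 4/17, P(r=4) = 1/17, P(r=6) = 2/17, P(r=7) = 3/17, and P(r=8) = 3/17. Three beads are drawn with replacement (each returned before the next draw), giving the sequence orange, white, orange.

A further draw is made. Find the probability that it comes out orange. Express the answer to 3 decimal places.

0.619

Compute the likelihood of the observed sequence for each case: P(data | r = 2) = (7/9)(2/9)(7/9) = 0.13443; P(data | r = 3) = (6/9)(3/9)(6/9) = 0.14815; P(data | r = 4) = (5/9)(4/9)(5/9) = 0.13717; P(data | r = 6) = (3/9)(6/9)(3/9) = 0.074074; P(data | r = 7) = (2/9)(7/9)(2/9) = 0.038409; P(data | r = 8) = (1/9)(8/9)(1/9) = 0.010974.
Weighting by the prior gives 4/17 · 0.13443 = 0.031631, 4/17 · 0.14815 = 0.034858, 1/17 · 0.13717 = 0.0080691, 2/17 · 0.074074 = 0.0087146, 3/17 · 0.038409 = 0.006778, 3/17 · 0.010974 = 0.0019366; with total 0.091987.
Dividing through by the total gives posterior P(r = 2 | data) = 0.34386, P(r = 3 | data) = 0.37895, P(r = 4 | data) = 0.087719, P(r = 6 | data) = 0.094737, P(r = 7 | data) = 0.073684, P(r = 8 | data) = 0.021053.
Averaging over the posterior, P(orange next | data) = (7/9)(0.34386) + (2/3)(0.37895) + (5/9)(0.087719) + (1/3)(0.094737) + (2/9)(0.073684) + (1/9)(0.021053) = 0.6191.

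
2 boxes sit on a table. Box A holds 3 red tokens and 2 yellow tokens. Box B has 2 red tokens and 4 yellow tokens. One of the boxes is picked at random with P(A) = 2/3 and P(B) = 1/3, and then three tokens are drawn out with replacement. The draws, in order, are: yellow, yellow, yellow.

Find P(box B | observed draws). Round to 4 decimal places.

0.6983

For each hypothesis, P(data | H) works out to: P(data | box A) = (2/5)(2/5)(2/5) = 0.064; P(data | box B) = (4/6)(4/6)(4/6) = 0.2963.
Multiplying each by its prior: 2/3 · 0.064 = 0.042667, 1/3 · 0.2963 = 0.098765; with total 0.14143.
By Bayes' rule, P(box B | data) = (0.098765) / (0.14143) = 0.69832.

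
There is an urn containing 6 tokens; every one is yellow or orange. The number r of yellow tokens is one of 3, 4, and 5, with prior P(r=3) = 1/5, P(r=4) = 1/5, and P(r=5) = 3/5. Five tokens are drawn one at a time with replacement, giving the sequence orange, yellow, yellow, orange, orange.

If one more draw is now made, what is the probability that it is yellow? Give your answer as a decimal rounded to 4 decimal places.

0.6039

The likelihood of the observed sequence under each hypothesis: P(data | r = 3) = (3/6)(3/6)(3/6)(3/6)(3/6) = 0.03125; P(data | r = 4) = (2/6)(4/6)(4/6)(2/6)(2/6) = 0.016461; P(data | r = 5) = (1/6)(5/6)(5/6)(1/6)(1/6) = 0.003215.
Weighting by the prior gives 1/5 · 0.03125 = 0.00625, 1/5 · 0.016461 = 0.0032922, 3/5 · 0.003215 = 0.001929; these sum to 0.011471.
The posterior is then P(r = 3 | data) = 0.54484, P(r = 4 | data) = 0.287, P(r = 5 | data) = 0.16816.
Averaging over the posterior, P(yellow next | data) = (1/2)(0.54484) + (2/3)(0.287) + (5/6)(0.16816) = 0.60389.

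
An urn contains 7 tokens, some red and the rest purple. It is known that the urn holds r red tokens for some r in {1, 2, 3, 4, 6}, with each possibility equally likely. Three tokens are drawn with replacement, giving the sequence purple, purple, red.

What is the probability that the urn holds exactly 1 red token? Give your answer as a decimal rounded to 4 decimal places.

Compute the likelihood of the observed sequence for each case: P(data | r = 1) = (6/7)(6/7)(1/7) = 0.10496; P(data | r = 2) = (5/7)(5/7)(2/7) = 0.14577; P(data | r = 3) = (4/7)(4/7)(3/7) = 0.13994; P(data | r = 4) = (3/7)(3/7)(4/7) = 0.10496; P(data | r = 6) = (1/7)(1/7)(6/7) = 0.017493.
Weighting by the prior gives 1/5 · 0.10496 = 0.020991, 1/5 · 0.14577 = 0.029155, 1/5 · 0.13994 = 0.027988, 1/5 · 0.10496 = 0.020991, 1/5 · 0.017493 = 0.0034985; summing to 0.10262.
By Bayes' rule, P(r = 1 | data) = (0.020991) / (0.10262) = 0.20455.

0.2045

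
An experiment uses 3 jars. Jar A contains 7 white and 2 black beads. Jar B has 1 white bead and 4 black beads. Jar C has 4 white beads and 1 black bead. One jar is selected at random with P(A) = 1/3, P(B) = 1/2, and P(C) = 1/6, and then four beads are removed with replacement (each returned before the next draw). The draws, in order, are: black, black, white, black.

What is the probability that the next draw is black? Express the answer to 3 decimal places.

0.759

Under each hypothesis, the probability of the observed sequence is: P(data | jar A) = (2/9)(2/9)(7/9)(2/9) = 0.0085353; P(data | jar B) = (4/5)(4/5)(1/5)(4/5) = 0.1024; P(data | jar C) = (1/5)(1/5)(4/5)(1/5) = 0.0064.
Weighting by the prior gives 1/3 · 0.0085353 = 0.0028451, 1/2 · 0.1024 = 0.0512, 1/6 · 0.0064 = 0.0010667; summing to 0.055112.
Dividing through by the total gives posterior P(jar A | data) = 0.051624, P(jar B | data) = 0.92902, P(jar C | data) = 0.019355.
Averaging over the posterior, P(black next | data) = (2/9)(0.051624) + (4/5)(0.92902) + (1/5)(0.019355) = 0.75856.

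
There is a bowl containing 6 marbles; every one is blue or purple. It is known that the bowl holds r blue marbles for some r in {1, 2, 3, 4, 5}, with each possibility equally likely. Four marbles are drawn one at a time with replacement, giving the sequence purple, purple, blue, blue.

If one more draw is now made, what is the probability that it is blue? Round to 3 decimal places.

0.500

For each hypothesis, P(data | H) works out to: P(data | r = 1) = (5/6)(5/6)(1/6)(1/6) = 0.01929; P(data | r = 2) = (4/6)(4/6)(2/6)(2/6) = 0.049383; P(data | r = 3) = (3/6)(3/6)(3/6)(3/6) = 0.0625; P(data | r = 4) = (2/6)(2/6)(4/6)(4/6) = 0.049383; P(data | r = 5) = (1/6)(1/6)(5/6)(5/6) = 0.01929.
The prior-weighted likelihoods are 1/5 · 0.01929 = 0.003858, 1/5 · 0.049383 = 0.0098765, 1/5 · 0.0625 = 0.0125, 1/5 · 0.049383 = 0.0098765, 1/5 · 0.01929 = 0.003858; these sum to 0.039969.
The posterior is then P(r = 1 | data) = 0.096525, P(r = 2 | data) = 0.2471, P(r = 3 | data) = 0.31274, P(r = 4 | data) = 0.2471, P(r = 5 | data) = 0.096525.
Averaging over the posterior, P(blue next | data) = (1/6)(0.096525) + (1/3)(0.2471) + (1/2)(0.31274) + (2/3)(0.2471) + (5/6)(0.096525) = 0.5.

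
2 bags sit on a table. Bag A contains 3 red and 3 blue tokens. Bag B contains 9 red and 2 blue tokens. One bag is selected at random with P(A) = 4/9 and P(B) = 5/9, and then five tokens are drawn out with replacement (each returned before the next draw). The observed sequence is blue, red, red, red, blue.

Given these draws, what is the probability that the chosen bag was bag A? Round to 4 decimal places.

The likelihood of the observed sequence under each hypothesis: P(data | bag A) = (3/6)(3/6)(3/6)(3/6)(3/6) = 0.03125; P(data | bag B) = (2/11)(9/11)(9/11)(9/11)(2/11) = 0.018106.
Multiplying each by its prior: 4/9 · 0.03125 = 0.013889, 5/9 · 0.018106 = 0.010059; with total 0.023948.
So P(bag A | data) = (0.013889) / (0.023948) = 0.57996.

0.5800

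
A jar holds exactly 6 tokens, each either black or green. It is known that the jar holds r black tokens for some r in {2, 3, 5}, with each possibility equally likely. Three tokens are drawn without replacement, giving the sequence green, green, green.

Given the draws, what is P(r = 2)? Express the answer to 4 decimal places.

0.8000

Compute the likelihood of the observed sequence for each case: P(data | r = 2) = (4/6)(3/5)(2/4) = 1/5; P(data | r = 3) = (3/6)(2/5)(1/4) = 1/20; P(data | r = 5) = (1/6)(0/5) = 0.
The prior-weighted likelihoods are 1/3 · 1/5 = 1/15, 1/3 · 1/20 = 1/60, 1/3 · 0 = 0; summing to 1/12.
Hence P(r = 2 | data) = (1/15) / (1/12) = 4/5.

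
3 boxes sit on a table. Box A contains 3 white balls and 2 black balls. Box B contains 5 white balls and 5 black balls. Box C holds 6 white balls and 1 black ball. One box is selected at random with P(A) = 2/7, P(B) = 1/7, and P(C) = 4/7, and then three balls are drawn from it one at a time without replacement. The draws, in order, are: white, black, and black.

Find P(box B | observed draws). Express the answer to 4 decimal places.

For each hypothesis, P(data | H) works out to: P(data | box A) = (3/5)(2/4)(1/3) = 0.1; P(data | box B) = (5/10)(5/9)(4/8) = 0.13889; P(data | box C) = (6/7)(1/6)(0/5) = 0.
Multiplying each by its prior: 2/7 · 0.1 = 0.028571, 1/7 · 0.13889 = 0.019841, 4/7 · 0 = 0; summing to 0.048413.
By Bayes' rule, P(box B | data) = (0.019841) / (0.048413) = 0.40984.

0.4098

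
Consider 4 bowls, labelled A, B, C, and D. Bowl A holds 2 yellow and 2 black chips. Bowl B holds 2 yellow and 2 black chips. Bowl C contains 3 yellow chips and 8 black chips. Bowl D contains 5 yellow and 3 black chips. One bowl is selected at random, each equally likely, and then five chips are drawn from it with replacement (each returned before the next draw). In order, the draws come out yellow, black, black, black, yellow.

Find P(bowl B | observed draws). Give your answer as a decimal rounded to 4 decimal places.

Under each hypothesis, the probability of the observed sequence is: P(data | bowl A) = (2/4)(2/4)(2/4)(2/4)(2/4) = 0.03125; P(data | bowl B) = (2/4)(2/4)(2/4)(2/4)(2/4) = 0.03125; P(data | bowl C) = (3/11)(8/11)(8/11)(8/11)(3/11) = 0.028612; P(data | bowl D) = (5/8)(3/8)(3/8)(3/8)(5/8) = 0.020599.
The prior-weighted likelihoods are 1/4 · 0.03125 = 0.0078125, 1/4 · 0.03125 = 0.0078125, 1/4 · 0.028612 = 0.007153, 1/4 · 0.020599 = 0.0051498; these sum to 0.027928.
Therefore the posterior P(bowl B | data) = (0.0078125) / (0.027928) = 0.27974.

0.2797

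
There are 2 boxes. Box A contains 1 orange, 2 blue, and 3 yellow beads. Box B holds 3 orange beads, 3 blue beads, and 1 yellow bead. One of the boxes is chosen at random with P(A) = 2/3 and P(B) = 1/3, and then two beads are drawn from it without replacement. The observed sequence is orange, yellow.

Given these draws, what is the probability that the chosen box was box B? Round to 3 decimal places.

0.263

Compute the likelihood of the observed sequence for each case: P(data | box A) = (1/6)(3/5) = 1/10; P(data | box B) = (3/7)(1/6) = 1/14.
Weighting by the prior gives 2/3 · 1/10 = 1/15, 1/3 · 1/14 = 1/42; summing to 19/210.
Hence P(box B | data) = (1/42) / (19/210) = 5/19.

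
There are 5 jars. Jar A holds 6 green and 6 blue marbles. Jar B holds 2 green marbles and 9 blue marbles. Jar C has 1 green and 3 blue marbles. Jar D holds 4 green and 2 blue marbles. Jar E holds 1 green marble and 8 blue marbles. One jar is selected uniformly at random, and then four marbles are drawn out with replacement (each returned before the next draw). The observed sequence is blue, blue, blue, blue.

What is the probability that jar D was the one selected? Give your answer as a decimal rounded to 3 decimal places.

Under each hypothesis, the probability of the observed sequence is: P(data | jar A) = (6/12)(6/12)(6/12)(6/12) = 0.0625; P(data | jar B) = (9/11)(9/11)(9/11)(9/11) = 0.44813; P(data | jar C) = (3/4)(3/4)(3/4)(3/4) = 0.31641; P(data | jar D) = (2/6)(2/6)(2/6)(2/6) = 0.012346; P(data | jar E) = (8/9)(8/9)(8/9)(8/9) = 0.6243.
Weighting by the prior gives 1/5 · 0.0625 = 0.0125, 1/5 · 0.44813 = 0.089625, 1/5 · 0.31641 = 0.063281, 1/5 · 0.012346 = 0.0024691, 1/5 · 0.6243 = 0.12486; summing to 0.29273.
So P(jar D | data) = (0.0024691) / (0.29273) = 0.0084347.

0.008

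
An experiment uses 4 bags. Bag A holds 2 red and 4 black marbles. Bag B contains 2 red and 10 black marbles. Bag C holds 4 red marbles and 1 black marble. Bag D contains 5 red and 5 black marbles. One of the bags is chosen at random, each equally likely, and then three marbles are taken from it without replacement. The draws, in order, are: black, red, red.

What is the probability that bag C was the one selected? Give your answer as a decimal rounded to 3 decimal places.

For each hypothesis, P(data | H) works out to: P(data | bag A) = (4/6)(2/5)(1/4) = 0.066667; P(data | bag B) = (10/12)(2/11)(1/10) = 0.015152; P(data | bag C) = (1/5)(4/4)(3/3) = 0.2; P(data | bag D) = (5/10)(5/9)(4/8) = 0.13889.
Weighting by the prior gives 1/4 · 0.066667 = 0.016667, 1/4 · 0.015152 = 0.0037879, 1/4 · 0.2 = 0.05, 1/4 · 0.13889 = 0.034722; with total 0.10518.
So P(bag C | data) = (0.05) / (0.10518) = 0.47539.

0.475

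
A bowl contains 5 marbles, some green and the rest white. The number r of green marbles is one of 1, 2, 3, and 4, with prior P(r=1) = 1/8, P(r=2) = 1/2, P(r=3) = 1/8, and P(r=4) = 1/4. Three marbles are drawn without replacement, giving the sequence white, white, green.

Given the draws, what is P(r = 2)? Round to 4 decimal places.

0.7273

Under each hypothesis, the probability of the observed sequence is: P(data | r = 1) = (4/5)(3/4)(1/3) = 1/5; P(data | r = 2) = (3/5)(2/4)(2/3) = 1/5; P(data | r = 3) = (2/5)(1/4)(3/3) = 1/10; P(data | r = 4) = (1/5)(0/4) = 0.
The prior-weighted likelihoods are 1/8 · 1/5 = 1/40, 1/2 · 1/5 = 1/10, 1/8 · 1/10 = 1/80, 1/4 · 0 = 0; these sum to 11/80.
Hence P(r = 2 | data) = (1/10) / (11/80) = 8/11.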